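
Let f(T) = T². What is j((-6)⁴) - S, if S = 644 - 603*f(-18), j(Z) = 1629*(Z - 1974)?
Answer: -909734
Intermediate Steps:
j(Z) = -3215646 + 1629*Z (j(Z) = 1629*(-1974 + Z) = -3215646 + 1629*Z)
S = -194728 (S = 644 - 603*(-18)² = 644 - 603*324 = 644 - 195372 = -194728)
j((-6)⁴) - S = (-3215646 + 1629*(-6)⁴) - 1*(-194728) = (-3215646 + 1629*1296) + 194728 = (-3215646 + 2111184) + 194728 = -1104462 + 194728 = -909734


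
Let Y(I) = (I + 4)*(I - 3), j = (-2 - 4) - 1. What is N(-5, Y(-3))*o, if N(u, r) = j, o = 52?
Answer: -364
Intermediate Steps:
j = -7 (j = -6 - 1 = -7)
Y(I) = (-3 + I)*(4 + I) (Y(I) = (4 + I)*(-3 + I) = (-3 + I)*(4 + I))
N(u, r) = -7
N(-5, Y(-3))*o = -7*52 = -364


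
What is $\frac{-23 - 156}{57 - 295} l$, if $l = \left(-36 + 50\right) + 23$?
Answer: $\frac{6623}{238} \approx 27.828$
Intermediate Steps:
$l = 37$ ($l = 14 + 23 = 37$)
$\frac{-23 - 156}{57 - 295} l = \frac{-23 - 156}{57 - 295} \cdot 37 = - \frac{179}{-238} \cdot 37 = \left(-179\right) \left(- \frac{1}{238}\right) 37 = \frac{179}{238} \cdot 37 = \frac{6623}{238}$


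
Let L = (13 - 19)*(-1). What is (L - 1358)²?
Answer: 1827904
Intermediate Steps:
L = 6 (L = -6*(-1) = 6)
(L - 1358)² = (6 - 1358)² = (-1352)² = 1827904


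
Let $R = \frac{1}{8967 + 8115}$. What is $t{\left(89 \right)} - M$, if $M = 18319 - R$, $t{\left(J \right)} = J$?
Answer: $- \frac{311404859}{17082} \approx -18230.0$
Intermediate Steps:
$R = \frac{1}{17082} \approx 5.8541 \cdot 10^{-5}$
$M = \frac{312925157}{17082}$ ($M = 18319 - \frac{1}{17082} = \frac{312925157}{17082} \approx 18319.0$)
$t{\left(89 \right)} - M = 89 - \frac{312925157}{17082} = - \frac{311404859}{17082}$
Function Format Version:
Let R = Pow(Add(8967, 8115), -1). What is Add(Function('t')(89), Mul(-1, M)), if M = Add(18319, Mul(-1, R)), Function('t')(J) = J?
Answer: Rational(-311404859, 17082) ≈ -18230.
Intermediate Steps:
R = Rational(1, 17082) (R = Pow(17082, -1) = Rational(1, 17082) ≈ 5.8541e-5)
M = Rational(312925157, 17082) (M = Add(18319, Mul(-1, Rational(1, 17082))) = Add(18319, Rational(-1, 17082)) = Rational(312925157, 17082) ≈ 18319.)
Add(Function('t')(89), Mul(-1, M)) = Add(89, Mul(-1, Rational(312925157, 17082))) = Add(89, Rational(-312925157, 17082)) = Rational(-311404859, 17082)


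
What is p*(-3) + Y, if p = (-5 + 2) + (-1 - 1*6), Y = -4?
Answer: 26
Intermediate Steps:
p = -10 (p = -3 + (-1 - 6) = -3 - 7 = -10)
p*(-3) + Y = -10*(-3) - 4 = 30 - 4 = 26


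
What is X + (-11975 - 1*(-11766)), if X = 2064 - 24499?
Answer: -22644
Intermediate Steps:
X = -22435
X + (-11975 - 1*(-11766)) = -22435 + (-11975 - 1*(-11766)) = -22435 + (-11975 + 11766) = -22435 - 209 = -22644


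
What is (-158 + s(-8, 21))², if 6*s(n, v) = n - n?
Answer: 24964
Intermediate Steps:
s(n, v) = 0 (s(n, v) = (n - n)/6 = (⅙)*0 = 0)
(-158 + s(-8, 21))² = (-158 + 0)² = (-158)² = 24964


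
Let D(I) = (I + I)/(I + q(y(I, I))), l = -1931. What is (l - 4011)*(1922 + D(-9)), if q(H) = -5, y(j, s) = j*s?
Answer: -79997146/7 ≈ -1.1428e+7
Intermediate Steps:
D(I) = 2*I/(-5 + I) (D(I) = (I + I)/(I - 5) = (2*I)/(-5 + I) = 2*I/(-5 + I))
(l - 4011)*(1922 + D(-9)) = (-1931 - 4011)*(1922 + 2*(-9)/(-5 - 9)) = -5942*(1922 + 2*(-9)/(-14)) = -5942*(1922 + 2*(-9)*(-1/14)) = -5942*(1922 + 9/7) = -5942*13463/7 = -79997146/7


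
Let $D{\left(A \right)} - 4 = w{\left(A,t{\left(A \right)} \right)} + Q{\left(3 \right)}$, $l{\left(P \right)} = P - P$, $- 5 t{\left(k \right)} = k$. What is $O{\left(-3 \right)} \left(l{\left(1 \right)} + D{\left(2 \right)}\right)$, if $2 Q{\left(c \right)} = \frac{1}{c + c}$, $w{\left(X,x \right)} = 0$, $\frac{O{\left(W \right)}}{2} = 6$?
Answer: $49$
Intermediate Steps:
$t{\left(k \right)} = - \frac{k}{5}$
$l{\left(P \right)} = 0$
$O{\left(W \right)} = 12$ ($O{\left(W \right)} = 2 \cdot 6 = 12$)
$Q{\left(c \right)} = \frac{1}{4 c}$ ($Q{\left(c \right)} = \frac{1}{2 \left(c + c\right)} = \frac{1}{2 \cdot 2 c} = \frac{\frac{1}{2} \frac{1}{c}}{2} = \frac{1}{4 c}$)
$D{\left(A \right)} = \frac{49}{12}$ ($D{\left(A \right)} = 4 + \left(0 + \frac{1}{4 \cdot 3}\right) = 4 + \left(0 + \frac{1}{4} \cdot \frac{1}{3}\right) = 4 + \left(0 + \frac{1}{12}\right) = 4 + \frac{1}{12} = \frac{49}{12}$)
$O{\left(-3 \right)} \left(l{\left(1 \right)} + D{\left(2 \right)}\right) = 12 \left(0 + \frac{49}{12}\right) = 12 \cdot \frac{49}{12} = 49$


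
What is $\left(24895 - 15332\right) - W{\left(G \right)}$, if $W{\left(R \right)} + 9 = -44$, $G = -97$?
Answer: $9616$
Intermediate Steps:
$W{\left(R \right)} = -53$ ($W{\left(R \right)} = -9 - 44 = -53$)
$\left(24895 - 15332\right) - W{\left(G \right)} = \left(24895 - 15332\right) - -53 = 9563 + 53 = 9616$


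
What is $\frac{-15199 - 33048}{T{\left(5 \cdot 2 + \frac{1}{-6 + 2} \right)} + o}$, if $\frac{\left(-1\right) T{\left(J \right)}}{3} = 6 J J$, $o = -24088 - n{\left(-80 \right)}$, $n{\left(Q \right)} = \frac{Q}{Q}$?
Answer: $\frac{385976}{206401} \approx 1.87$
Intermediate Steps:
$n{\left(Q \right)} = 1$
$o = -24089$ ($o = -24088 - 1 = -24089$)
$T{\left(J \right)} = - 18 J^{2}$ ($T{\left(J \right)} = - 3 \cdot 6 J J = - 3 \cdot 6 J^{2} = - 18 J^{2}$)
$\frac{-15199 - 33048}{T{\left(5 \cdot 2 + \frac{1}{-6 + 2} \right)} + o} = \frac{-15199 - 33048}{- 18 \left(5 \cdot 2 + \frac{1}{-6 + 2}\right)^{2} - 24089} = - \frac{48247}{- 18 \left(10 + \frac{1}{-4}\right)^{2} - 24089} = - \frac{48247}{- 18 \left(10 - \frac{1}{4}\right)^{2} - 24089} = - \frac{48247}{- 18 \left(\frac{39}{4}\right)^{2} - 24089} = - \frac{48247}{\left(-18\right) \frac{1521}{16} - 24089} = - \frac{48247}{- \frac{13689}{8} - 24089} = - \frac{48247}{- \frac{206401}{8}} = \left(-48247\right) \left(- \frac{8}{206401}\right) = \frac{385976}{206401}$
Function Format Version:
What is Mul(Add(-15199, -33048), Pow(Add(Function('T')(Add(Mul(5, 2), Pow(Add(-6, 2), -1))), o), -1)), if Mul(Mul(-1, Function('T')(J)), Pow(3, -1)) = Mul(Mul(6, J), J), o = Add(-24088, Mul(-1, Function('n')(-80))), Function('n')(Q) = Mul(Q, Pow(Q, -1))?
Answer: Rational(385976, 206401) ≈ 1.8700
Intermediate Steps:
Function('n')(Q) = 1
o = -24089 (o = Add(-24088, Mul(-1, 1)) = Add(-24088, -1) = -24089)
Function('T')(J) = Mul(-18, Pow(J, 2)) (Function('T')(J) = Mul(-3, Mul(Mul(6, J), J)) = Mul(-3, Mul(6, Pow(J, 2))) = Mul(-18, Pow(J, 2)))
Mul(Add(-15199, -33048), Pow(Add(Function('T')(Add(Mul(5, 2), Pow(Add(-6, 2), -1))), o), -1)) = Mul(Add(-15199, -33048), Pow(Add(Mul(-18, Pow(Add(Mul(5, 2), Pow(Add(-6, 2), -1)), 2)), -24089), -1)) = Mul(-48247, Pow(Add(Mul(-18, Pow(Add(10, Pow(-4, -1)), 2)), -24089), -1)) = Mul(-48247, Pow(Add(Mul(-18, Pow(Add(10, Rational(-1, 4)), 2)), -24089), -1)) = Mul(-48247, Pow(Add(Mul(-18, Pow(Rational(39, 4), 2)), -24089), -1)) = Mul(-48247, Pow(Add(Mul(-18, Rational(1521, 16)), -24089), -1)) = Mul(-48247, Pow(Add(Rational(-13689, 8), -24089), -1)) = Mul(-48247, Pow(Rational(-206401, 8), -1)) = Mul(-48247, Rational(-8, 206401)) = Rational(385976, 206401)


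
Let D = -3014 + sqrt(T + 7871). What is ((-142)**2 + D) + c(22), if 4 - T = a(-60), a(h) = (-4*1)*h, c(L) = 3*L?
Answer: 17216 + sqrt(7635) ≈ 17303.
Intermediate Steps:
a(h) = -4*h
T = -236 (T = 4 - (-4)*(-60) = 4 - 1*240 = 4 - 240 = -236)
D = -3014 + sqrt(7635) (D = -3014 + sqrt(-236 + 7871) = -3014 + sqrt(7635) ≈ -2926.6)
((-142)**2 + D) + c(22) = ((-142)**2 + (-3014 + sqrt(7635))) + 3*22 = (20164 + (-3014 + sqrt(7635))) + 66 = (17150 + sqrt(7635)) + 66 = 17216 + sqrt(7635)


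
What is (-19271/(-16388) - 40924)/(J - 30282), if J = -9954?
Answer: 223547747/219795856 ≈ 1.0171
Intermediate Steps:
(-19271/(-16388) - 40924)/(J - 30282) = (-19271/(-16388) - 40924)/(-9954 - 30282) = (-19271*(-1/16388) - 40924)/(-40236) = (19271/16388 - 40924)*(-1/40236) = -670643241/16388*(-1/40236) = 223547747/219795856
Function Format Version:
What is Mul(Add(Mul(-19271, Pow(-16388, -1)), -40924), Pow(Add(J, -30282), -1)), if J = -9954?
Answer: Rational(223547747, 219795856) ≈ 1.0171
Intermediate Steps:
Mul(Add(Mul(-19271, Pow(-16388, -1)), -40924), Pow(Add(J, -30282), -1)) = Mul(Add(Mul(-19271, Pow(-16388, -1)), -40924), Pow(Add(-9954, -30282), -1)) = Mul(Add(Mul(-19271, Rational(-1, 16388)), -40924), Pow(-40236, -1)) = Mul(Add(Rational(19271, 16388), -40924), Rational(-1, 40236)) = Mul(Rational(-670643241, 16388), Rational(-1, 40236)) = Rational(223547747, 219795856)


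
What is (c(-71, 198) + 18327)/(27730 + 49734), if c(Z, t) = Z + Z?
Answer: 18185/77464 ≈ 0.23475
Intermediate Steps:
c(Z, t) = 2*Z
(c(-71, 198) + 18327)/(27730 + 49734) = (2*(-71) + 18327)/(27730 + 49734) = (-142 + 18327)/77464 = 18185*(1/77464) = 18185/77464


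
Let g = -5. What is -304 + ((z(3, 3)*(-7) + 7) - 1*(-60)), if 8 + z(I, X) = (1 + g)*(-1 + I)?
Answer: -125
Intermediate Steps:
z(I, X) = -4 - 4*I (z(I, X) = -8 + (1 - 5)*(-1 + I) = -8 - 4*(-1 + I) = -8 + (4 - 4*I) = -4 - 4*I)
-304 + ((z(3, 3)*(-7) + 7) - 1*(-60)) = -304 + (((-4 - 4*3)*(-7) + 7) - 1*(-60)) = -304 + (((-4 - 12)*(-7) + 7) + 60) = -304 + ((-16*(-7) + 7) + 60) = -304 + ((112 + 7) + 60) = -304 + (119 + 60) = -304 + 179 = -125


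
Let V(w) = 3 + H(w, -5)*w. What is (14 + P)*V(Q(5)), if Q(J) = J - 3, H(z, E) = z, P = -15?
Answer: -7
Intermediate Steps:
Q(J) = -3 + J
V(w) = 3 + w² (V(w) = 3 + w*w = 3 + w²)
(14 + P)*V(Q(5)) = (14 - 15)*(3 + (-3 + 5)²) = -(3 + 2²) = -(3 + 4) = -1*7 = -7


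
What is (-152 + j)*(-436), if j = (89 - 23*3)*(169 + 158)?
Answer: -2785168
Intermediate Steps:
j = 6540 (j = (89 - 1*69)*327 = (89 - 69)*327 = 20*327 = 6540)
(-152 + j)*(-436) = (-152 + 6540)*(-436) = 6388*(-436) = -2785168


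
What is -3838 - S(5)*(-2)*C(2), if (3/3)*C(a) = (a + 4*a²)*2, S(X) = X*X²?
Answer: 5162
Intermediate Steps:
S(X) = X³
C(a) = 2*a + 8*a² (C(a) = (a + 4*a²)*2 = 2*a + 8*a²)
-3838 - S(5)*(-2)*C(2) = -3838 - 5³*(-2)*2*2*(1 + 4*2) = -3838 - 125*(-2)*2*2*(1 + 8) = -3838 - (-250)*2*2*9 = -3838 - (-250)*36 = -3838 - 1*(-9000) = -3838 + 9000 = 5162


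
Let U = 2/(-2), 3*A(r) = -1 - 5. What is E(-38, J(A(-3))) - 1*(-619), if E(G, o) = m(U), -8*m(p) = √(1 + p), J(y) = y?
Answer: 619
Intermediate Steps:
A(r) = -2 (A(r) = (-1 - 5)/3 = (⅓)*(-6) = -2)
U = -1 (U = 2*(-½) = -1)
m(p) = -√(1 + p)/8
E(G, o) = 0 (E(G, o) = -√(1 - 1)/8 = -√0/8 = -⅛*0 = 0)
E(-38, J(A(-3))) - 1*(-619) = 0 - 1*(-619) = 0 + 619 = 619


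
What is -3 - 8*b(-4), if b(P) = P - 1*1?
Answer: 37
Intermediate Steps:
b(P) = -1 + P (b(P) = P - 1 = -1 + P)
-3 - 8*b(-4) = -3 - 8*(-1 - 4) = -3 - 8*(-5) = -3 + 40 = 37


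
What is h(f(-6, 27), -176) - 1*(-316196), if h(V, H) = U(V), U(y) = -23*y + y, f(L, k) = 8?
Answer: 316020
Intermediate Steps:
U(y) = -22*y
h(V, H) = -22*V
h(f(-6, 27), -176) - 1*(-316196) = -22*8 - 1*(-316196) = -176 + 316196 = 316020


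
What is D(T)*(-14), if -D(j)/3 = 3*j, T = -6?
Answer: -756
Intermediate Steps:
D(j) = -9*j
D(T)*(-14) = -9*(-6)*(-14) = 54*(-14) = -756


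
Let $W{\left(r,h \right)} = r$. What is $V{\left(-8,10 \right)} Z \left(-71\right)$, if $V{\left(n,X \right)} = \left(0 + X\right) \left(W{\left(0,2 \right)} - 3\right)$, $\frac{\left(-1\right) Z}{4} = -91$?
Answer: $775320$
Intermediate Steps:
$Z = 364$ ($Z = \left(-4\right) \left(-91\right) = 364$)
$V{\left(n,X \right)} = - 3 X$ ($V{\left(n,X \right)} = \left(0 + X\right) \left(0 - 3\right) = X \left(-3\right) = - 3 X$)
$V{\left(-8,10 \right)} Z \left(-71\right) = \left(-3\right) 10 \cdot 364 \left(-71\right) = \left(-30\right) 364 \left(-71\right) = \left(-10920\right) \left(-71\right) = 775320$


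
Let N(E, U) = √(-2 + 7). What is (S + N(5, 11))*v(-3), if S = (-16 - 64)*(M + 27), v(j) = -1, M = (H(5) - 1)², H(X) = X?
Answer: 3440 - √5 ≈ 3437.8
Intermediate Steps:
N(E, U) = √5
M = 16 (M = (5 - 1)² = 4² = 16)
S = -3440 (S = (-16 - 64)*(16 + 27) = -80*43 = -3440)
(S + N(5, 11))*v(-3) = (-3440 + √5)*(-1) = 3440 - √5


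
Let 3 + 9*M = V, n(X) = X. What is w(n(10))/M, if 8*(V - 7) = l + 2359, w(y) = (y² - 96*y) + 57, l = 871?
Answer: -28908/1631 ≈ -17.724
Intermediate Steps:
w(y) = 57 + y² - 96*y
V = 1643/4 (V = 7 + (871 + 2359)/8 = 7 + (⅛)*3230 = 7 + 1615/4 = 1643/4 ≈ 410.75)
M = 1631/36 (M = -⅓ + (⅑)*(1643/4) = -⅓ + 1643/36 = 1631/36 ≈ 45.306)
w(n(10))/M = (57 + 10² - 96*10)/(1631/36) = (57 + 100 - 960)*(36/1631) = -803*36/1631 = -28908/1631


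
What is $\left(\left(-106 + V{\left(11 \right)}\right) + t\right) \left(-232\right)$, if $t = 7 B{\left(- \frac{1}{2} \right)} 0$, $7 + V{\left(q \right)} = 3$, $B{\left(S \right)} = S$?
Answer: $25520$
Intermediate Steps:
$V{\left(q \right)} = -4$ ($V{\left(q \right)} = -7 + 3 = -4$)
$t = 0$ ($t = 7 \left(- \frac{1}{2}\right) 0 = \left(- \frac{7}{2}\right) 0 = 0$)
$\left(\left(-106 + V{\left(11 \right)}\right) + t\right) \left(-232\right) = \left(\left(-106 - 4\right) + 0\right) \left(-232\right) = \left(-110 + 0\right) \left(-232\right) = \left(-110\right) \left(-232\right) = 25520$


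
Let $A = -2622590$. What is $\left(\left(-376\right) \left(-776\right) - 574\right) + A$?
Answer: $-2331388$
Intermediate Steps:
$\left(\left(-376\right) \left(-776\right) - 574\right) + A = \left(\left(-376\right) \left(-776\right) - 574\right) - 2622590 = \left(291776 - 574\right) - 2622590 = 291202 - 2622590 = -2331388$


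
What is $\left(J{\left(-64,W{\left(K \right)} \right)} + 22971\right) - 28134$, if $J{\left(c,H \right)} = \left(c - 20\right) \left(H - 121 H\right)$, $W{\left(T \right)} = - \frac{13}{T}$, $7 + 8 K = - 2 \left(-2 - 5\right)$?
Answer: $-154923$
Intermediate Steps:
$K = \frac{7}{8}$ ($K = - \frac{7}{8} + \frac{\left(-2\right) \left(-2 - 5\right)}{8} = - \frac{7}{8} + \frac{\left(-2\right) \left(-7\right)}{8} = - \frac{7}{8} + \frac{1}{8} \cdot 14 = - \frac{7}{8} + \frac{7}{4} = \frac{7}{8} \approx 0.875$)
$J{\left(c,H \right)} = - 120 H \left(-20 + c\right)$ ($J{\left(c,H \right)} = \left(-20 + c\right) \left(- 120 H\right) = - 120 H \left(-20 + c\right)$)
$\left(J{\left(-64,W{\left(K \right)} \right)} + 22971\right) - 28134 = \left(120 \left(- \frac{13}{\frac{7}{8}}\right) \left(20 - -64\right) + 22971\right) - 28134 = \left(120 \left(\left(-13\right) \frac{8}{7}\right) \left(20 + 64\right) + 22971\right) - 28134 = \left(120 \left(- \frac{104}{7}\right) 84 + 22971\right) - 28134 = \left(-149760 + 22971\right) - 28134 = -126789 - 28134 = -154923$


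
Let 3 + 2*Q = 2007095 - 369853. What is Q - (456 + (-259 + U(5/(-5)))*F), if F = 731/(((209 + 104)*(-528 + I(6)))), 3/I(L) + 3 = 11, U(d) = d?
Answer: 2161868010611/2642346 ≈ 8.1816e+5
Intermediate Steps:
I(L) = 3/8 (I(L) = 3/(-3 + 11) = 3/8)
Q = 1637239/2 (Q = -3/2 + (2007095 - 369853)/2 = -3/2 + (½)*1637242 = -3/2 + 818621 = 1637239/2 ≈ 8.1862e+5)
F = -5848/1321173 (F = 731/(((209 + 104)*(-528 + 3/8))) = 731/((313*(-4221/8))) = 731/(-1321173/8) = 731*(-8/1321173) = -5848/1321173 ≈ -0.0044264)
Q - (456 + (-259 + U(5/(-5)))*F) = 1637239/2 - (456 + (-259 + 5/(-5))*(-5848/1321173)) = 1637239/2 - (456 + (-259 + 5*(-⅕))*(-5848/1321173)) = 1637239/2 - (456 + (-259 - 1)*(-5848/1321173)) = 1637239/2 - (456 - 260*(-5848/1321173)) = 1637239/2 - (456 + 1520480/1321173) = 1637239/2 - 1*603975368/1321173 = 1637239/2 - 603975368/1321173 = 2161868010611/2642346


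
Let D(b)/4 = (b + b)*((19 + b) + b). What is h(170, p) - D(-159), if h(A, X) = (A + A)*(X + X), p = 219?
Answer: -231408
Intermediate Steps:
h(A, X) = 4*A*X (h(A, X) = (2*A)*(2*X) = 4*A*X)
D(b) = 8*b*(19 + 2*b) (D(b) = 4*((b + b)*((19 + b) + b)) = 4*((2*b)*(19 + 2*b)) = 4*(2*b*(19 + 2*b)) = 8*b*(19 + 2*b))
h(170, p) - D(-159) = 4*170*219 - 8*(-159)*(19 + 2*(-159)) = 148920 - 8*(-159)*(19 - 318) = 148920 - 8*(-159)*(-299) = 148920 - 1*380328 = 148920 - 380328 = -231408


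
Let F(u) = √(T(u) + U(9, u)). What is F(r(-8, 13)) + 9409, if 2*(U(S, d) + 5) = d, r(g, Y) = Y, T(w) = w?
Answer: 9409 + √58/2 ≈ 9412.8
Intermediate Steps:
U(S, d) = -5 + d/2
F(u) = √(-5 + 3*u/2) (F(u) = √(u + (-5 + u/2)) = √(-5 + 3*u/2))
F(r(-8, 13)) + 9409 = √(-20 + 6*13)/2 + 9409 = √(-20 + 78)/2 + 9409 = √58/2 + 9409 = 9409 + √58/2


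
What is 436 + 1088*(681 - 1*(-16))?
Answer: 758772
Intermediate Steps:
436 + 1088*(681 - 1*(-16)) = 436 + 1088*(681 + 16) = 436 + 1088*697 = 436 + 758336 = 758772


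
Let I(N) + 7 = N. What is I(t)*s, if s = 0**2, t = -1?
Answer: 0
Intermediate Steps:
s = 0
I(N) = -7 + N
I(t)*s = (-7 - 1)*0 = -8*0 = 0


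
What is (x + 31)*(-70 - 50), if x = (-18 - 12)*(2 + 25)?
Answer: 93480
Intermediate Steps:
x = -810 (x = -30*27 = -810)
(x + 31)*(-70 - 50) = (-810 + 31)*(-70 - 50) = -779*(-120) = 93480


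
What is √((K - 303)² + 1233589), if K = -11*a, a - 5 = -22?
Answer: √1247045 ≈ 1116.7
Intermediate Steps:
a = -17 (a = 5 - 22 = -17)
K = 187 (K = -11*(-17) = 187)
√((K - 303)² + 1233589) = √((187 - 303)² + 1233589) = √((-116)² + 1233589) = √(13456 + 1233589) = √1247045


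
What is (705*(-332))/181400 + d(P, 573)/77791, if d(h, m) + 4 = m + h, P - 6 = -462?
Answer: -909363163/705564370 ≈ -1.2888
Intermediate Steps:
P = -456 (P = 6 - 462 = -456)
d(h, m) = -4 + h + m (d(h, m) = -4 + (m + h) = -4 + (h + m) = -4 + h + m)
(705*(-332))/181400 + d(P, 573)/77791 = (705*(-332))/181400 + (-4 - 456 + 573)/77791 = -234060*1/181400 + 113*(1/77791) = -11703/9070 + 113/77791 = -909363163/705564370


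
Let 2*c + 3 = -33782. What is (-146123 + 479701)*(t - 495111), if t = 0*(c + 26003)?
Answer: -165158137158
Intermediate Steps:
c = -33785/2 (c = -3/2 + (1/2)*(-33782) = -3/2 - 16891 = -33785/2 ≈ -16893.)
t = 0 (t = 0*(-33785/2 + 26003) = 0*(18221/2) = 0)
(-146123 + 479701)*(t - 495111) = (-146123 + 479701)*(0 - 495111) = 333578*(-495111) = -165158137158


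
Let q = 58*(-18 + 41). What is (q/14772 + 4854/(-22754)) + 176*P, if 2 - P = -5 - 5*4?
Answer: 399302703181/84030522 ≈ 4751.9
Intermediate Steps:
P = 27 (P = 2 - (-5 - 5*4) = 2 - (-5 - 20) = 2 - 1*(-25) = 2 + 25 = 27)
q = 1334 (q = 58*23 = 1334)
(q/14772 + 4854/(-22754)) + 176*P = (1334/14772 + 4854/(-22754)) + 176*27 = (1334*(1/14772) + 4854*(-1/22754)) + 4752 = (667/7386 - 2427/11377) + 4752 = -10337363/84030522 + 4752 = 399302703181/84030522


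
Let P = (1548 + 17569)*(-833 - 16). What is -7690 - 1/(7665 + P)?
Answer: -124752316919/16222668 ≈ -7690.0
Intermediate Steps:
P = -16230333 (P = 19117*(-849) = -16230333)
-7690 - 1/(7665 + P) = -7690 - 1/(7665 - 16230333) = -7690 - 1/(-16222668) = -7690 - 1*(-1/16222668) = -7690 + 1/16222668 = -124752316919/16222668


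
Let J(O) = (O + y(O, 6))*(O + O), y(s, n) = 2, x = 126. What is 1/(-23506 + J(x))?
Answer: 1/8750 ≈ 0.00011429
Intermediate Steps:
J(O) = 2*O*(2 + O) (J(O) = (O + 2)*(O + O) = (2 + O)*(2*O) = 2*O*(2 + O))
1/(-23506 + J(x)) = 1/(-23506 + 2*126*(2 + 126)) = 1/(-23506 + 2*126*128) = 1/(-23506 + 32256) = 1/8750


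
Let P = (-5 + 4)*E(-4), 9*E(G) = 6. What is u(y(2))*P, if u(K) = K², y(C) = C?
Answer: -8/3 ≈ -2.6667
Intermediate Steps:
E(G) = ⅔ (E(G) = (⅑)*6 = ⅔)
P = -⅔ (P = (-5 + 4)*(⅔) = -1*⅔ = -⅔ ≈ -0.66667)
u(y(2))*P = 2²*(-⅔) = 4*(-⅔) = -8/3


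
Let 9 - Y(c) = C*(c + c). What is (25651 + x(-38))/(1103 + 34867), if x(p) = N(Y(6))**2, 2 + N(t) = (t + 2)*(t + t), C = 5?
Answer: 24985667/35970 ≈ 694.63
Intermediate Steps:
Y(c) = 9 - 10*c (Y(c) = 9 - 5*(c + c) = 9 - 5*2*c = 9 - 10*c)
N(t) = -2 + 2*t*(2 + t) (N(t) = -2 + (t + 2)*(t + t) = -2 + (2 + t)*(2*t) = -2 + 2*t*(2 + t))
x(p) = 24960016 (x(p) = (-2 + 2*(9 - 10*6)**2 + 4*(9 - 10*6))**2 = (-2 + 2*(9 - 60)**2 + 4*(9 - 60))**2 = (-2 + 2*(-51)**2 + 4*(-51))**2 = (-2 + 2*2601 - 204)**2 = (-2 + 5202 - 204)**2 = 4996**2 = 24960016)
(25651 + x(-38))/(1103 + 34867) = (25651 + 24960016)/(1103 + 34867) = 24985667/35970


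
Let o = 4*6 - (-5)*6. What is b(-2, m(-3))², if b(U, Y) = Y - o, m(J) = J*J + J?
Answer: 2304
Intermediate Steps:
o = 54 (o = 24 - 1*(-30) = 24 + 30 = 54)
m(J) = J + J² (m(J) = J² + J = J + J²)
b(U, Y) = -54 + Y (b(U, Y) = Y - 1*54 = Y - 54 = -54 + Y)
b(-2, m(-3))² = (-54 - 3*(1 - 3))² = (-54 - 3*(-2))² = (-54 + 6)² = (-48)² = 2304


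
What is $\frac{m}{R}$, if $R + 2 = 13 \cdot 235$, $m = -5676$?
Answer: $- \frac{132}{71} \approx -1.8592$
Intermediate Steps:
$R = 3053$ ($R = -2 + 13 \cdot 235 = -2 + 3055 = 3053$)
$\frac{m}{R} = - \frac{5676}{3053} = \left(-5676\right) \frac{1}{3053} = - \frac{132}{71}$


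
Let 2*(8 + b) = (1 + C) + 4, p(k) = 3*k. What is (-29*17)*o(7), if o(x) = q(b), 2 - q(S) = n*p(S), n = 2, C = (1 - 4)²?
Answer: -3944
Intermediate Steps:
C = 9 (C = (-3)² = 9)
b = -1 (b = -8 + ((1 + 9) + 4)/2 = -8 + (10 + 4)/2 = -8 + (½)*14 = -8 + 7 = -1)
q(S) = 2 - 6*S (q(S) = 2 - 2*3*S = 2 - 6*S)
o(x) = 8 (o(x) = 2 - 6*(-1) = 2 + 6 = 8)
(-29*17)*o(7) = -29*17*8 = -493*8 = -3944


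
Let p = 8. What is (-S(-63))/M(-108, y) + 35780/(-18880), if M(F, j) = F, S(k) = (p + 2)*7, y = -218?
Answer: -31783/25488 ≈ -1.2470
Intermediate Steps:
S(k) = 70 (S(k) = (8 + 2)*7 = 10*7 = 70)
(-S(-63))/M(-108, y) + 35780/(-18880) = -1*70/(-108) + 35780/(-18880) = -70*(-1/108) + 35780*(-1/18880) = 35/54 - 1789/944 = -31783/25488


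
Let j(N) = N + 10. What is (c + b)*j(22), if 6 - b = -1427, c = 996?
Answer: 77728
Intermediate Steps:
j(N) = 10 + N
b = 1433 (b = 6 - 1*(-1427) = 6 + 1427 = 1433)
(c + b)*j(22) = (996 + 1433)*(10 + 22) = 2429*32 = 77728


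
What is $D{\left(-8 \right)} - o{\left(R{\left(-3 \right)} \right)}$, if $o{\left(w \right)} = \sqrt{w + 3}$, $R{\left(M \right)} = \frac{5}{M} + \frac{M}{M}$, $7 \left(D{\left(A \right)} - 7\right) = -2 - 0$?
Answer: $\frac{47}{7} - \frac{\sqrt{21}}{3} \approx 5.1868$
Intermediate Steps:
$D{\left(A \right)} = \frac{47}{7}$ ($D{\left(A \right)} = 7 + \frac{-2 - 0}{7} = 7 + \frac{-2 + 0}{7} = 7 + \frac{1}{7} \left(-2\right) = 7 - \frac{2}{7} = \frac{47}{7}$)
$R{\left(M \right)} = 1 + \frac{5}{M}$ ($R{\left(M \right)} = \frac{5}{M} + 1 = 1 + \frac{5}{M}$)
$o{\left(w \right)} = \sqrt{3 + w}$
$D{\left(-8 \right)} - o{\left(R{\left(-3 \right)} \right)} = \frac{47}{7} - \sqrt{3 + \frac{5 - 3}{-3}} = \frac{47}{7} - \sqrt{3 - \frac{2}{3}} = \frac{47}{7} - \sqrt{\frac{7}{3}} = \frac{47}{7} - \frac{\sqrt{21}}{3}$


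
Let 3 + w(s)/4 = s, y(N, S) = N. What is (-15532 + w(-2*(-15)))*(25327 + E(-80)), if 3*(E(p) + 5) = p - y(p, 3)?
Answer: -390566528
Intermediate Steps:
w(s) = -12 + 4*s
E(p) = -5 (E(p) = -5 + (p - p)/3 = -5 + (1/3)*0 = -5 + 0 = -5)
(-15532 + w(-2*(-15)))*(25327 + E(-80)) = (-15532 + (-12 + 4*(-2*(-15))))*(25327 - 5) = (-15532 + (-12 + 4*30))*25322 = (-15532 + (-12 + 120))*25322 = (-15532 + 108)*25322 = -15424*25322 = -390566528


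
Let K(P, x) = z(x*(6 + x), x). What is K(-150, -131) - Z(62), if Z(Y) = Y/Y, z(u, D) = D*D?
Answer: 17160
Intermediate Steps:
z(u, D) = D²
Z(Y) = 1
K(P, x) = x²
K(-150, -131) - Z(62) = (-131)² - 1*1 = 17161 - 1 = 17160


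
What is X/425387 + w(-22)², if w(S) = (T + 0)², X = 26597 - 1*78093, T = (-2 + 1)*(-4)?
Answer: 108847576/425387 ≈ 255.88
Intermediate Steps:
T = 4 (T = -1*(-4) = 4)
X = -51496 (X = 26597 - 78093 = -51496)
w(S) = 16 (w(S) = (4 + 0)² = 4² = 16)
X/425387 + w(-22)² = -51496/425387 + 16² = -51496*1/425387 + 256 = -51496/425387 + 256 = 108847576/425387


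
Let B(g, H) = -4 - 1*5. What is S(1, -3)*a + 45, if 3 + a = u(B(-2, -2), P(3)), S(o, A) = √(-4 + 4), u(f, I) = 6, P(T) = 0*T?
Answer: 45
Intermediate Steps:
B(g, H) = -9 (B(g, H) = -4 - 5 = -9)
P(T) = 0
S(o, A) = 0 (S(o, A) = √0 = 0)
a = 3 (a = -3 + 6 = 3)
S(1, -3)*a + 45 = 0*3 + 45 = 0 + 45 = 45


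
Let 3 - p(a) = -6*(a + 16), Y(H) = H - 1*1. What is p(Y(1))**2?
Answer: 9801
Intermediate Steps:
Y(H) = -1 + H (Y(H) = H - 1 = -1 + H)
p(a) = 99 + 6*a (p(a) = 3 - (-6)*(a + 16) = 3 - (-6)*(16 + a) = 3 - (-96 - 6*a) = 3 + (96 + 6*a) = 99 + 6*a)
p(Y(1))**2 = (99 + 6*(-1 + 1))**2 = (99 + 6*0)**2 = (99 + 0)**2 = 99**2 = 9801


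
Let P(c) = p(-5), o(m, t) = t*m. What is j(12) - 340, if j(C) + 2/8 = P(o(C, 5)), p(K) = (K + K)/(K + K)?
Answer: -1357/4 ≈ -339.25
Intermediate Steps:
o(m, t) = m*t
p(K) = 1 (p(K) = (2*K)/((2*K)) = (2*K)*(1/(2*K)) = 1)
P(c) = 1
j(C) = 3/4 (j(C) = -1/4 + 1 = 3/4)
j(12) - 340 = 3/4 - 340 = -1357/4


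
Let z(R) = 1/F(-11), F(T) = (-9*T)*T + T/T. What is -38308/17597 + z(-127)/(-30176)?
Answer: -1257708624707/577735694336 ≈ -2.1770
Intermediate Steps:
F(T) = 1 - 9*T**2 (F(T) = -9*T**2 + 1 = 1 - 9*T**2)
z(R) = -1/1088 (z(R) = 1/(1 - 9*(-11)**2) = 1/(1 - 9*121) = 1/(1 - 1089) = 1/(-1088) = -1/1088)
-38308/17597 + z(-127)/(-30176) = -38308/17597 - 1/1088/(-30176) = -38308*1/17597 - 1/1088*(-1/30176) = -38308/17597 + 1/32831488 = -1257708624707/577735694336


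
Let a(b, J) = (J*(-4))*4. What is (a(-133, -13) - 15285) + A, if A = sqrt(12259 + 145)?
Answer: -15077 + 2*sqrt(3101) ≈ -14966.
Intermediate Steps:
a(b, J) = -16*J (a(b, J) = -4*J*4 = -16*J)
A = 2*sqrt(3101) (A = sqrt(12404) = 2*sqrt(3101) ≈ 111.37)
(a(-133, -13) - 15285) + A = (-16*(-13) - 15285) + 2*sqrt(3101) = (208 - 15285) + 2*sqrt(3101) = -15077 + 2*sqrt(3101)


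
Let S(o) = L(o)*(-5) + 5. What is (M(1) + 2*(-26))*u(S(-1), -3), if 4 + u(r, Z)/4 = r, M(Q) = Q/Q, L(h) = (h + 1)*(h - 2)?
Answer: -204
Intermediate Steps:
L(h) = (1 + h)*(-2 + h)
M(Q) = 1
S(o) = 15 - 5*o² + 5*o (S(o) = (-2 + o² - o)*(-5) + 5 = (10 - 5*o² + 5*o) + 5 = 15 - 5*o² + 5*o)
u(r, Z) = -16 + 4*r
(M(1) + 2*(-26))*u(S(-1), -3) = (1 + 2*(-26))*(-16 + 4*(15 - 5*(-1)² + 5*(-1))) = (1 - 52)*(-16 + 4*(15 - 5*1 - 5)) = -51*(-16 + 4*(15 - 5 - 5)) = -51*(-16 + 4*5) = -51*(-16 + 20) = -51*4 = -204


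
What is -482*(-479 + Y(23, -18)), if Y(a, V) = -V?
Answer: 222202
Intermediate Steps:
-482*(-479 + Y(23, -18)) = -482*(-479 - 1*(-18)) = -482*(-479 + 18) = -482*(-461) = 222202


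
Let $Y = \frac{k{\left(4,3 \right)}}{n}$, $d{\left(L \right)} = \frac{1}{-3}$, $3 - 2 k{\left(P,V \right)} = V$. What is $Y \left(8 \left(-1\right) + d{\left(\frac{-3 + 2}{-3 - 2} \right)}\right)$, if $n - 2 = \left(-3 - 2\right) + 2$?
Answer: $0$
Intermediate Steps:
$k{\left(P,V \right)} = \frac{3}{2} - \frac{V}{2}$
$d{\left(L \right)} = - \frac{1}{3}$
$n = -1$ ($n = 2 + \left(\left(-3 - 2\right) + 2\right) = 2 + \left(-5 + 2\right) = 2 - 3 = -1$)
$Y = 0$ ($Y = \frac{\frac{3}{2} - \frac{3}{2}}{-1} = \left(\frac{3}{2} - \frac{3}{2}\right) \left(-1\right) = 0 \left(-1\right) = 0$)
$Y \left(8 \left(-1\right) + d{\left(\frac{-3 + 2}{-3 - 2} \right)}\right) = 0 \left(8 \left(-1\right) - \frac{1}{3}\right) = 0 \left(-8 - \frac{1}{3}\right) = 0 \left(- \frac{25}{3}\right) = 0$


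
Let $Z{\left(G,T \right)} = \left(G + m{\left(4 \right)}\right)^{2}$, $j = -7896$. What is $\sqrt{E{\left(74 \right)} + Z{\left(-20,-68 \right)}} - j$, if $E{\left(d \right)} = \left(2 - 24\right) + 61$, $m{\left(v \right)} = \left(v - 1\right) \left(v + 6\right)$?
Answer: $7896 + \sqrt{139} \approx 7907.8$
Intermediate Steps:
$m{\left(v \right)} = \left(-1 + v\right) \left(6 + v\right)$
$E{\left(d \right)} = 39$ ($E{\left(d \right)} = \left(2 - 24\right) + 61 = -22 + 61 = 39$)
$Z{\left(G,T \right)} = \left(30 + G\right)^{2}$ ($Z{\left(G,T \right)} = \left(G + \left(-6 + 4^{2} + 5 \cdot 4\right)\right)^{2} = \left(G + \left(-6 + 16 + 20\right)\right)^{2} = \left(G + 30\right)^{2} = \left(30 + G\right)^{2}$)
$\sqrt{E{\left(74 \right)} + Z{\left(-20,-68 \right)}} - j = \sqrt{39 + \left(30 - 20\right)^{2}} - -7896 = \sqrt{39 + 10^{2}} + 7896 = \sqrt{39 + 100} + 7896 = \sqrt{139} + 7896 = 7896 + \sqrt{139}$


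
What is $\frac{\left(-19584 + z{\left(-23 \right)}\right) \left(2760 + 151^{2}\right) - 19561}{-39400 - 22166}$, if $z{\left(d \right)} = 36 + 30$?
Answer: $\frac{498919159}{61566} \approx 8103.8$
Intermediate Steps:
$z{\left(d \right)} = 66$
$\frac{\left(-19584 + z{\left(-23 \right)}\right) \left(2760 + 151^{2}\right) - 19561}{-39400 - 22166} = \frac{\left(-19584 + 66\right) \left(2760 + 151^{2}\right) - 19561}{-39400 - 22166} = \frac{- 19518 \left(2760 + 22801\right) - 19561}{-61566} = \left(\left(-19518\right) 25561 - 19561\right) \left(- \frac{1}{61566}\right) = \left(-498899598 - 19561\right) \left(- \frac{1}{61566}\right) = \left(-498919159\right) \left(- \frac{1}{61566}\right) = \frac{498919159}{61566}$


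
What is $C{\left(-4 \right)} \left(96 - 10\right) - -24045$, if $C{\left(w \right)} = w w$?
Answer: $25421$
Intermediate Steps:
$C{\left(w \right)} = w^{2}$
$C{\left(-4 \right)} \left(96 - 10\right) - -24045 = \left(-4\right)^{2} \left(96 - 10\right) - -24045 = 16 \cdot 86 + 24045 = 1376 + 24045 = 25421$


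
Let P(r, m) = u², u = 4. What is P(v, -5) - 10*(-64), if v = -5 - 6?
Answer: 656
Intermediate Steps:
v = -11
P(r, m) = 16 (P(r, m) = 4² = 16)
P(v, -5) - 10*(-64) = 16 - 10*(-64) = 16 + 640 = 656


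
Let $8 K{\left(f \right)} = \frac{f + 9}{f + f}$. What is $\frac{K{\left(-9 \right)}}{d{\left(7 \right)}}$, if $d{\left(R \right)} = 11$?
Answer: $0$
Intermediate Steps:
$K{\left(f \right)} = \frac{9 + f}{16 f}$ ($K{\left(f \right)} = \frac{\left(f + 9\right) \frac{1}{f + f}}{8} = \frac{\left(9 + f\right) \frac{1}{2 f}}{8} = \frac{\frac{1}{2} \frac{1}{f} \left(9 + f\right)}{8} = \frac{9 + f}{16 f}$)
$\frac{K{\left(-9 \right)}}{d{\left(7 \right)}} = \frac{\frac{1}{16} \frac{1}{-9} \left(9 - 9\right)}{11} = \frac{1}{16} \left(- \frac{1}{9}\right) 0 \cdot \frac{1}{11} = 0 \cdot \frac{1}{11} = 0$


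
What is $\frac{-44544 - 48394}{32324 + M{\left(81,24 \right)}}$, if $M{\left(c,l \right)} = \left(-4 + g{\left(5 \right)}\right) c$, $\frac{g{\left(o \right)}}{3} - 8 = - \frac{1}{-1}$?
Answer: $- \frac{92938}{34187} \approx -2.7185$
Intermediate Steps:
$g{\left(o \right)} = 27$ ($g{\left(o \right)} = 24 + 3 \left(- \frac{1}{-1}\right) = 24 + 3 \left(\left(-1\right) \left(-1\right)\right) = 24 + 3 \cdot 1 = 24 + 3 = 27$)
$M{\left(c,l \right)} = 23 c$ ($M{\left(c,l \right)} = \left(-4 + 27\right) c = 23 c$)
$\frac{-44544 - 48394}{32324 + M{\left(81,24 \right)}} = \frac{-44544 - 48394}{32324 + 23 \cdot 81} = - \frac{92938}{32324 + 1863} = - \frac{92938}{34187}$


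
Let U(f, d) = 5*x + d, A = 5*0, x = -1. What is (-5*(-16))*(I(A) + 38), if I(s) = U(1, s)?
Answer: 2640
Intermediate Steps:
A = 0
U(f, d) = -5 + d (U(f, d) = 5*(-1) + d = -5 + d)
I(s) = -5 + s
(-5*(-16))*(I(A) + 38) = (-5*(-16))*((-5 + 0) + 38) = 80*(-5 + 38) = 80*33 = 2640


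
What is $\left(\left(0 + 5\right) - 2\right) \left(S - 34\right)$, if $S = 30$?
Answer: $-12$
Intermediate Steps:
$\left(\left(0 + 5\right) - 2\right) \left(S - 34\right) = \left(\left(0 + 5\right) - 2\right) \left(30 - 34\right) = \left(5 - 2\right) \left(-4\right) = 3 \left(-4\right) = -12$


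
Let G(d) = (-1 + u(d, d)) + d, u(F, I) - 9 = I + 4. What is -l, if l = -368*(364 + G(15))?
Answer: 149408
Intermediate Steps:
u(F, I) = 13 + I (u(F, I) = 9 + (I + 4) = 9 + (4 + I) = 13 + I)
G(d) = 12 + 2*d (G(d) = (-1 + (13 + d)) + d = (12 + d) + d = 12 + 2*d)
l = -149408 (l = -368*(364 + (12 + 2*15)) = -368*(364 + (12 + 30)) = -368*(364 + 42) = -368*406 = -149408)
-l = -1*(-149408) = 149408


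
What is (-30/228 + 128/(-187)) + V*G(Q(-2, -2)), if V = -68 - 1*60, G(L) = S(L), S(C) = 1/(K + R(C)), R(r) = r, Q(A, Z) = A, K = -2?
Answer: 221593/7106 ≈ 31.184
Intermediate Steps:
S(C) = 1/(-2 + C)
G(L) = 1/(-2 + L)
V = -128 (V = -68 - 60 = -128)
(-30/228 + 128/(-187)) + V*G(Q(-2, -2)) = (-30/228 + 128/(-187)) - 128/(-2 - 2) = (-30*1/228 + 128*(-1/187)) - 128/(-4) = (-5/38 - 128/187) - 128*(-1/4) = -5799/7106 + 32 = 221593/7106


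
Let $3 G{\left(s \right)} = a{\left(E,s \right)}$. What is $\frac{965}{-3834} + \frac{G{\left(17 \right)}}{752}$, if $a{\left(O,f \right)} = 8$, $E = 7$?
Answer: $- \frac{22358}{90099} \approx -0.24815$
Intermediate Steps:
$G{\left(s \right)} = \frac{8}{3}$ ($G{\left(s \right)} = \frac{1}{3} \cdot 8 = \frac{8}{3}$)
$\frac{965}{-3834} + \frac{G{\left(17 \right)}}{752} = \frac{965}{-3834} + \frac{8}{3 \cdot 752} = 965 \left(- \frac{1}{3834}\right) + \frac{8}{3} \cdot \frac{1}{752} = - \frac{965}{3834} + \frac{1}{282} = - \frac{22358}{90099}$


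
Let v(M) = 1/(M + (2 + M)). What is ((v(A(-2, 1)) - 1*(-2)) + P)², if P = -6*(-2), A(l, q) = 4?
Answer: 19881/100 ≈ 198.81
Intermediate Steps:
v(M) = 1/(2 + 2*M)
P = 12
((v(A(-2, 1)) - 1*(-2)) + P)² = ((1/(2*(1 + 4)) - 1*(-2)) + 12)² = (((½)/5 + 2) + 12)² = (((½)*(⅕) + 2) + 12)² = ((⅒ + 2) + 12)² = (21/10 + 12)² = (141/10)² = 19881/100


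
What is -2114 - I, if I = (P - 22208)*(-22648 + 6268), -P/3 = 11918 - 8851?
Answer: -514481534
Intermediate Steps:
P = -9201 (P = -3*(11918 - 8851) = -3*3067 = -9201)
I = 514479420 (I = (-9201 - 22208)*(-22648 + 6268) = -31409*(-16380) = 514479420)
-2114 - I = -2114 - 1*514479420 = -2114 - 514479420 = -514481534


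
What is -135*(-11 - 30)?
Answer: 5535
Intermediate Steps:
-135*(-11 - 30) = -135*(-41) = 5535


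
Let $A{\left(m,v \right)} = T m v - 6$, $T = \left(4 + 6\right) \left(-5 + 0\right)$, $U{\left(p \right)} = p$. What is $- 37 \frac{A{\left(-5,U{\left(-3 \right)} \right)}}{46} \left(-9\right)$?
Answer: $- \frac{125874}{23} \approx -5472.8$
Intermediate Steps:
$T = -50$ ($T = 10 \left(-5\right) = -50$)
$A{\left(m,v \right)} = -6 - 50 m v$ ($A{\left(m,v \right)} = - 50 m v - 6 = -6 - 50 m v$)
$- 37 \frac{A{\left(-5,U{\left(-3 \right)} \right)}}{46} \left(-9\right) = - 37 \frac{-6 - \left(-250\right) \left(-3\right)}{46} \left(-9\right) = - 37 \left(-6 - 750\right) \frac{1}{46} \left(-9\right) = - 37 \left(\left(-756\right) \frac{1}{46}\right) \left(-9\right) = \left(-37\right) \left(- \frac{378}{23}\right) \left(-9\right) = \frac{13986}{23} \left(-9\right) = - \frac{125874}{23}$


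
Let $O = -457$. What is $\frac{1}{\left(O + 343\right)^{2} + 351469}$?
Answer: $\frac{1}{364465} \approx 2.7437 \cdot 10^{-6}$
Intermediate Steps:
$\frac{1}{\left(O + 343\right)^{2} + 351469} = \frac{1}{\left(-457 + 343\right)^{2} + 351469} = \frac{1}{\left(-114\right)^{2} + 351469} = \frac{1}{12996 + 351469} = \frac{1}{364465}$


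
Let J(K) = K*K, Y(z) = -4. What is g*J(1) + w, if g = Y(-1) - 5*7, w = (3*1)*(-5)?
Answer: -54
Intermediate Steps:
J(K) = K²
w = -15 (w = 3*(-5) = -15)
g = -39 (g = -4 - 5*7 = -4 - 35 = -39)
g*J(1) + w = -39*1² - 15 = -39*1 - 15 = -39 - 15 = -54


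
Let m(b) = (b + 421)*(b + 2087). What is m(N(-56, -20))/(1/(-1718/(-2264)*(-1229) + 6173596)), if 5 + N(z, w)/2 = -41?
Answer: 4586251000927155/1132 ≈ 4.0515e+12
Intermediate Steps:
N(z, w) = -92 (N(z, w) = -10 + 2*(-41) = -10 - 82 = -92)
m(b) = (421 + b)*(2087 + b)
m(N(-56, -20))/(1/(-1718/(-2264)*(-1229) + 6173596)) = (878627 + (-92)**2 + 2508*(-92))/(1/(-1718/(-2264)*(-1229) + 6173596)) = (878627 + 8464 - 230736)/(1/(-1718*(-1/2264)*(-1229) + 6173596)) = 656355/(1/((859/1132)*(-1229) + 6173596)) = 656355/(1/(-1055711/1132 + 6173596)) = 656355/(1/(6987454961/1132)) = 656355/(1132/6987454961) = 656355*(6987454961/1132) = 4586251000927155/1132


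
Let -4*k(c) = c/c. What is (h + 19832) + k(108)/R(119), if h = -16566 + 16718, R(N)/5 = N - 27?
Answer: 36770559/1840 ≈ 19984.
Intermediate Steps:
R(N) = -135 + 5*N (R(N) = 5*(N - 27) = 5*(-27 + N) = -135 + 5*N)
k(c) = -1/4 (k(c) = -c/(4*c) = -1/4*1 = -1/4)
h = 152
(h + 19832) + k(108)/R(119) = (152 + 19832) - 1/(4*(-135 + 5*119)) = 19984 - 1/(4*(-135 + 595)) = 19984 - 1/4/460 = 19984 - 1/4*1/460 = 19984 - 1/1840 = 36770559/1840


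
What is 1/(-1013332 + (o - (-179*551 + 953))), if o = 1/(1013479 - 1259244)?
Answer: -245765/225036196841 ≈ -1.0921e-6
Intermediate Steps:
o = -1/245765 (o = 1/(-245765) = -1/245765 ≈ -4.0689e-6)
1/(-1013332 + (o - (-179*551 + 953))) = 1/(-1013332 + (-1/245765 - (-179*551 + 953))) = 1/(-1013332 + (-1/245765 - (-98629 + 953))) = 1/(-1013332 + (-1/245765 - 1*(-97676))) = 1/(-1013332 + (-1/245765 + 97676)) = 1/(-1013332 + 24005342139/245765) = 1/(-225036196841/245765) = -245765/225036196841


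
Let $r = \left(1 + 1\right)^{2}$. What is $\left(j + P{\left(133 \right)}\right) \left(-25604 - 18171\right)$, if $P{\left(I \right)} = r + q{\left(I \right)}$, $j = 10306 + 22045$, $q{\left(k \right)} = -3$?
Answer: $-1416208800$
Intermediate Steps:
$r = 4$ ($r = 2^{2} = 4$)
$j = 32351$
$P{\left(I \right)} = 1$ ($P{\left(I \right)} = 4 - 3 = 1$)
$\left(j + P{\left(133 \right)}\right) \left(-25604 - 18171\right) = \left(32351 + 1\right) \left(-25604 - 18171\right) = 32352 \left(-43775\right) = -1416208800$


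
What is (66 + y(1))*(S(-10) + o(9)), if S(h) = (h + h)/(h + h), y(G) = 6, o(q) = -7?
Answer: -432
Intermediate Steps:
S(h) = 1 (S(h) = (2*h)/((2*h)) = (2*h)*(1/(2*h)) = 1)
(66 + y(1))*(S(-10) + o(9)) = (66 + 6)*(1 - 7) = 72*(-6) = -432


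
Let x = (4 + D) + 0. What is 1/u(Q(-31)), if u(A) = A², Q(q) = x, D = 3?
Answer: 1/49 ≈ 0.020408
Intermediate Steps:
x = 7 (x = (4 + 3) + 0 = 7 + 0 = 7)
Q(q) = 7
1/u(Q(-31)) = 1/(7²) = 1/49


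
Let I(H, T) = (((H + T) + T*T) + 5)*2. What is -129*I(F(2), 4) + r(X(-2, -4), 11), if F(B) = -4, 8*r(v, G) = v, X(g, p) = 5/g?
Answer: -86693/16 ≈ -5418.3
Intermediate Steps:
r(v, G) = v/8
I(H, T) = 10 + 2*H + 2*T + 2*T² (I(H, T) = (((H + T) + T²) + 5)*2 = ((H + T + T²) + 5)*2 = (5 + H + T + T²)*2 = 10 + 2*H + 2*T + 2*T²)
-129*I(F(2), 4) + r(X(-2, -4), 11) = -129*(10 + 2*(-4) + 2*4 + 2*4²) + (5/(-2))/8 = -129*(10 - 8 + 8 + 2*16) + (5*(-½))/8 = -129*(10 - 8 + 8 + 32) + (⅛)*(-5/2) = -129*42 - 5/16 = -5418 - 5/16 = -86693/16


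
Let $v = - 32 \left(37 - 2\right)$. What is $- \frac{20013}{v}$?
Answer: $\frac{2859}{160} \approx 17.869$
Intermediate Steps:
$v = -1120$ ($v = \left(-32\right) 35 = -1120$)
$- \frac{20013}{v} = - \frac{20013}{-1120} = \left(-20013\right) \left(- \frac{1}{1120}\right) = \frac{2859}{160}$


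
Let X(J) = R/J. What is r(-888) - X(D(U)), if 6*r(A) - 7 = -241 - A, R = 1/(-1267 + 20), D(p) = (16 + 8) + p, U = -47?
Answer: 3126228/28681 ≈ 109.00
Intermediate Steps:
D(p) = 24 + p
R = -1/1247 (R = 1/(-1247) = -1/1247 ≈ -0.00080192)
r(A) = -39 - A/6 (r(A) = 7/6 + (-241 - A)/6 = 7/6 + (-241/6 - A/6) = -39 - A/6)
X(J) = -1/(1247*J)
r(-888) - X(D(U)) = (-39 - 1/6*(-888)) - (-1)/(1247*(24 - 47)) = (-39 + 148) - (-1)/(1247*(-23)) = 109 - (-1)*(-1)/(1247*23) = 109 - 1*1/28681 = 109 - 1/28681 = 3126228/28681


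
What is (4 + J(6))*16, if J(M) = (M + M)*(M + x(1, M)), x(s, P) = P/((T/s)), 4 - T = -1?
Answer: 7232/5 ≈ 1446.4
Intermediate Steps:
T = 5 (T = 4 - 1*(-1) = 4 + 1 = 5)
x(s, P) = P*s/5 (x(s, P) = P/((5/s)) = P*(s/5) = P*s/5)
J(M) = 12*M²/5 (J(M) = (M + M)*(M + (⅕)*M*1) = (2*M)*(M + M/5) = (2*M)*(6*M/5) = 12*M²/5)
(4 + J(6))*16 = (4 + (12/5)*6²)*16 = (4 + (12/5)*36)*16 = (4 + 432/5)*16 = (452/5)*16 = 7232/5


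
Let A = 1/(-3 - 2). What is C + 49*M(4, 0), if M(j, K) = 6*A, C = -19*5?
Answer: -769/5 ≈ -153.80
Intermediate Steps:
C = -95
A = -⅕ (A = 1/(-5) = -⅕ ≈ -0.20000)
M(j, K) = -6/5 (M(j, K) = 6*(-⅕) = -6/5)
C + 49*M(4, 0) = -95 + 49*(-6/5) = -95 - 294/5 = -769/5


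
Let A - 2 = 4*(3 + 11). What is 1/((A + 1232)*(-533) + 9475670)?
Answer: 1/8788100 ≈ 1.1379e-7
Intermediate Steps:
A = 58 (A = 2 + 4*(3 + 11) = 2 + 4*14 = 2 + 56 = 58)
1/((A + 1232)*(-533) + 9475670) = 1/((58 + 1232)*(-533) + 9475670) = 1/(1290*(-533) + 9475670) = 1/(-687570 + 9475670) = 1/8788100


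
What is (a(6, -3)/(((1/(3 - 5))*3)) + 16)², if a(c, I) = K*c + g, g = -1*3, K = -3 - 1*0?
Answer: 900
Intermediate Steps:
K = -3 (K = -3 + 0 = -3)
g = -3
a(c, I) = -3 - 3*c (a(c, I) = -3*c - 3 = -3 - 3*c)
(a(6, -3)/(((1/(3 - 5))*3)) + 16)² = ((-3 - 3*6)/(((1/(3 - 5))*3)) + 16)² = ((-3 - 18)/(((1/(-2))*3)) + 16)² = (-21/(-½*1*3) + 16)² = (-21/((-½*3)) + 16)² = (-21/(-3/2) + 16)² = (-21*(-⅔) + 16)² = (14 + 16)² = 30² = 900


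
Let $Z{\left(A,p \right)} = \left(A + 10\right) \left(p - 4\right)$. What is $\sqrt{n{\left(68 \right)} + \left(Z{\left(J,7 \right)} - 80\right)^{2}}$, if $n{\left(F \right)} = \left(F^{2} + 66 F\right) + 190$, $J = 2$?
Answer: $\sqrt{11238} \approx 106.01$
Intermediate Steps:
$Z{\left(A,p \right)} = \left(-4 + p\right) \left(10 + A\right)$ ($Z{\left(A,p \right)} = \left(10 + A\right) \left(-4 + p\right) = \left(-4 + p\right) \left(10 + A\right)$)
$n{\left(F \right)} = 190 + F^{2} + 66 F$
$\sqrt{n{\left(68 \right)} + \left(Z{\left(J,7 \right)} - 80\right)^{2}} = \sqrt{\left(190 + 68^{2} + 66 \cdot 68\right) + \left(\left(-40 - 8 + 10 \cdot 7 + 2 \cdot 7\right) - 80\right)^{2}} = \sqrt{\left(190 + 4624 + 4488\right) + \left(\left(-40 - 8 + 70 + 14\right) - 80\right)^{2}} = \sqrt{9302 + \left(36 - 80\right)^{2}} = \sqrt{9302 + \left(-44\right)^{2}} = \sqrt{9302 + 1936} = \sqrt{11238}$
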